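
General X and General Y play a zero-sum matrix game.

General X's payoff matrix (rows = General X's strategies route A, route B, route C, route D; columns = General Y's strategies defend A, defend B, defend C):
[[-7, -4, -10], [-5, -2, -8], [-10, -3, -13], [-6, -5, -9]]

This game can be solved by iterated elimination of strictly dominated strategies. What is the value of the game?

-8

Column defend B is strictly dominated by defend A for General Y (-7<-4, -5<-2, -10<-3, -6<-5); eliminate defend B.
Column defend A is strictly dominated by defend C for General Y (-10<-7, -8<-5, -13<-10, -9<-6); eliminate defend A.
Row route C is strictly dominated by row route A (-10>-13); eliminate route C.
Row route A is strictly dominated by row route B (-8>-10); eliminate route A.
Row route D is strictly dominated by row route B (-8>-9); eliminate route D.
Only (route B, defend C) remains, with payoff -8.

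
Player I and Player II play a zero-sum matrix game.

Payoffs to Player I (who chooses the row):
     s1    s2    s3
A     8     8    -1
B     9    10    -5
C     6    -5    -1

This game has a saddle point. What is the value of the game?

-1

Row minima: -1, -5, -5 → Player I's maximin is -1.
Column maxima: 9, 10, -1 → Player II's minimax is -1.
They coincide at (A, s3), so the value is -1.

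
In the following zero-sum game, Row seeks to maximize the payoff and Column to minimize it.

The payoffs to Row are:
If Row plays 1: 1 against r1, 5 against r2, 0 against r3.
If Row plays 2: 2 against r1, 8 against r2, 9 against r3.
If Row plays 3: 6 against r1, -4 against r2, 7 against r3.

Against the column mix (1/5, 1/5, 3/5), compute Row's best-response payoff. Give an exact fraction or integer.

1: (1)·(1/5) + (5)·(1/5) + (0)·(3/5) = 6/5.
2: (2)·(1/5) + (8)·(1/5) + (9)·(3/5) = 37/5.
3: (6)·(1/5) + (-4)·(1/5) + (7)·(3/5) = 23/5.
The best pure response is 2 with expected payoff 37/5.

37/5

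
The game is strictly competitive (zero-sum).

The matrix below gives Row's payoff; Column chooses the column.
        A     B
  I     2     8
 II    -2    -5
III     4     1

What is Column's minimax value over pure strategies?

4

The worst case (largest entry) in each column is A: 4, B: 8.
The best (smallest) of these is 4.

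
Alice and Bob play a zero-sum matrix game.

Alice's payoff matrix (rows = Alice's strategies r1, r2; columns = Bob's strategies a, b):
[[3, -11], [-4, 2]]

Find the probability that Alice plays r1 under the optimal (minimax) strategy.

Row minima are -11 and -4, so Alice's maximin is -4; column maxima are 3 and 2, so Bob's minimax is 2. These differ, so the equilibrium is in mixed strategies.
Let Alice play r1 with probability p. Bob is indifferent when 3p − 4(1−p) = −11p + 2(1−p), giving p = 3/10.

3/10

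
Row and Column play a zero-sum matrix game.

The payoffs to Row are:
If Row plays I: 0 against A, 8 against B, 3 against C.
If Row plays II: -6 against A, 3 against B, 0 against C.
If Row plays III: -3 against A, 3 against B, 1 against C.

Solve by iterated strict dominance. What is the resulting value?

0

Column C is strictly dominated by A for Column (0<3, -6<0, -3<1); eliminate C.
Row III is strictly dominated by row I (0>-3, 8>3); eliminate III.
Column B is strictly dominated by A for Column (0<8, -6<3); eliminate B.
Row II is strictly dominated by row I (0>-6); eliminate II.
Only (I, A) remains, with payoff 0.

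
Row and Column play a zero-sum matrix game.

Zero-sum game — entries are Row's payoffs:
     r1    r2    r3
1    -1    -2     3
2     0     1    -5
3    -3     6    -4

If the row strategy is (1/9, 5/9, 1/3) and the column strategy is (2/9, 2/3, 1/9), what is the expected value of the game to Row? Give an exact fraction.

Against (2/9, 2/3, 1/9), each row's expected payoff is 1: -11/9; 2: 1/9; 3: 26/9.
Taking the (1/9, 5/9, 1/3)-weighted average: (1/9)·(-11/9) + (5/9)·(1/9) + (1/3)·(26/9) = 8/9.

8/9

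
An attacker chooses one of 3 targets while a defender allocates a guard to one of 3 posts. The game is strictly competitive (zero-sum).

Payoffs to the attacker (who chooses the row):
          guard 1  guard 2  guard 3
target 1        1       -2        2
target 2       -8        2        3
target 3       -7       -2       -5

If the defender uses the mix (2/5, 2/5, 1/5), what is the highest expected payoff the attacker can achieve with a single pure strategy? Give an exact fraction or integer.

0

target 1: (1)·(2/5) + (-2)·(2/5) + (2)·(1/5) = 0.
target 2: (-8)·(2/5) + (2)·(2/5) + (3)·(1/5) = -9/5.
target 3: (-7)·(2/5) + (-2)·(2/5) + (-5)·(1/5) = -23/5.
The best pure response is target 1 with expected payoff 0.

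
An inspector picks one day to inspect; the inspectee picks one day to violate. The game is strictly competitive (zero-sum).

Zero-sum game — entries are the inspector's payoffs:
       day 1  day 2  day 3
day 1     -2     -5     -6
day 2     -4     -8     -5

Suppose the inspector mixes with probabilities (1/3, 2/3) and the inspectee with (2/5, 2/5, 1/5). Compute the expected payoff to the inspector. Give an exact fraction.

Against (2/5, 2/5, 1/5), each row's expected payoff is day 1: -4; day 2: -29/5.
Taking the (1/3, 2/3)-weighted average: (1/3)·(-4) + (2/3)·(-29/5) = -26/5.

-26/5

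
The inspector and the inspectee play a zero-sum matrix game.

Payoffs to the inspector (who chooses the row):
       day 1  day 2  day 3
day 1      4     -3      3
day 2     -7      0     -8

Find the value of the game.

-12/7

Column day 1 is strictly dominated by day 3 for the inspectee (it gives the inspector more in every row).
The remaining 2×2 game on (day 1, day 2) × (day 2, day 3) has no saddle point. Let the inspector play day 1 with probability p; indifference gives −3p = 3p − 8(1−p), so p = 4/7.
Similarly the inspectee's optimal q on day 2 is 11/14, and the value is -3·(11/14) + (3)·(3/14) = -12/7.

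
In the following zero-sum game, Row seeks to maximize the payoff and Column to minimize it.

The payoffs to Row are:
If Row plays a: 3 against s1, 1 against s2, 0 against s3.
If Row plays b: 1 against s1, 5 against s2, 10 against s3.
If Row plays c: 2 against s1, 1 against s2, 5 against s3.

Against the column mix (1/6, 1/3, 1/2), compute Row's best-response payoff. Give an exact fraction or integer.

41/6

a: (3)·(1/6) + (1)·(1/3) + (0)·(1/2) = 5/6.
b: (1)·(1/6) + (5)·(1/3) + (10)·(1/2) = 41/6.
c: (2)·(1/6) + (1)·(1/3) + (5)·(1/2) = 19/6.
The best pure response is b with expected payoff 41/6.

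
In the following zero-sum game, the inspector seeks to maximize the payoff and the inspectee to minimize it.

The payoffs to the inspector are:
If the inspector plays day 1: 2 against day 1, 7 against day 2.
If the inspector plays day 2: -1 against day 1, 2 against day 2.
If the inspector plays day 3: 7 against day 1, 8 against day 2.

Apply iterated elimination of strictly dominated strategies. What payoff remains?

7

Column day 2 is strictly dominated by day 1 for the inspectee (2<7, -1<2, 7<8); eliminate day 2.
Row day 2 is strictly dominated by row day 1 (2>-1); eliminate day 2.
Row day 1 is strictly dominated by row day 3 (7>2); eliminate day 1.
Only (day 3, day 1) remains, with payoff 7.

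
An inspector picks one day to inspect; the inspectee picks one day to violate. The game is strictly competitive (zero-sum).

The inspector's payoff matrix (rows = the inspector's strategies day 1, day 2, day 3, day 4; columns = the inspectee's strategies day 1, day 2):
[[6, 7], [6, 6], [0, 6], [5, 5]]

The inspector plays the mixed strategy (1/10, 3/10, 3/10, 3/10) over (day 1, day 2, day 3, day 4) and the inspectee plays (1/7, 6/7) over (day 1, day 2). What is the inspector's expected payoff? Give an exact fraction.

Against (1/7, 6/7), each row's expected payoff is day 1: 48/7; day 2: 6; day 3: 36/7; day 4: 5.
Taking the (1/10, 3/10, 3/10, 3/10)-weighted average: (1/10)·(48/7) + (3/10)·(6) + (3/10)·(36/7) + (3/10)·(5) = 387/70.

387/70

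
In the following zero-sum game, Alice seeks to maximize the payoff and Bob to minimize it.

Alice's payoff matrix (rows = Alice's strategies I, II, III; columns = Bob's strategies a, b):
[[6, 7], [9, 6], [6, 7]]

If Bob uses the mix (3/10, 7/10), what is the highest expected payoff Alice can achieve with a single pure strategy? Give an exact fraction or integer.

69/10

I: (6)·(3/10) + (7)·(7/10) = 67/10.
II: (9)·(3/10) + (6)·(7/10) = 69/10.
III: (6)·(3/10) + (7)·(7/10) = 67/10.
The best pure response is II with expected payoff 69/10.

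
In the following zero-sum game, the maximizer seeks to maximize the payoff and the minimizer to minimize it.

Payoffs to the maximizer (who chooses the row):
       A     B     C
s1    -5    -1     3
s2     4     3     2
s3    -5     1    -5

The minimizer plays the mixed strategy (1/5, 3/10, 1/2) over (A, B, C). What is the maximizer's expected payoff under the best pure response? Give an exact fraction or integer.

27/10

s1: (-5)·(1/5) + (-1)·(3/10) + (3)·(1/2) = 1/5.
s2: (4)·(1/5) + (3)·(3/10) + (2)·(1/2) = 27/10.
s3: (-5)·(1/5) + (1)·(3/10) + (-5)·(1/2) = -16/5.
The best pure response is s2 with expected payoff 27/10.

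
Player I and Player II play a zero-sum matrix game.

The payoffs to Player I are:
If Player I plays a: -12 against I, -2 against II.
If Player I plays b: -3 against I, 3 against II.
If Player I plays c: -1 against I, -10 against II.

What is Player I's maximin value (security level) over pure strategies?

The worst-case payoff for each row is a: -12, b: -3, c: -10.
The best of these is -3.

-3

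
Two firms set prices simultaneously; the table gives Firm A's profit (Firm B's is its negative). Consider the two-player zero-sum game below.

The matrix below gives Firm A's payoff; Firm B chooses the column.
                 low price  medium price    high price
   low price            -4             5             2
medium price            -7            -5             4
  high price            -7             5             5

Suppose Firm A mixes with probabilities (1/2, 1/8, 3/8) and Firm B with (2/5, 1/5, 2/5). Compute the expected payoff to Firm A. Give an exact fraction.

Against (2/5, 1/5, 2/5), each row's expected payoff is low price: 1/5; medium price: -11/5; high price: 1/5.
Taking the (1/2, 1/8, 3/8)-weighted average: (1/2)·(1/5) + (1/8)·(-11/5) + (3/8)·(1/5) = -1/10.

-1/10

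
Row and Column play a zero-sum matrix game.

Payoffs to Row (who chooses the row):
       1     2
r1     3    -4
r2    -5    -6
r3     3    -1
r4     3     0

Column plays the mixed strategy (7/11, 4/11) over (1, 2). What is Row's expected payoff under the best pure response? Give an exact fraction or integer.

r1: (3)·(7/11) + (-4)·(4/11) = 5/11.
r2: (-5)·(7/11) + (-6)·(4/11) = -59/11.
r3: (3)·(7/11) + (-1)·(4/11) = 17/11.
r4: (3)·(7/11) + (0)·(4/11) = 21/11.
The best pure response is r4 with expected payoff 21/11.

21/11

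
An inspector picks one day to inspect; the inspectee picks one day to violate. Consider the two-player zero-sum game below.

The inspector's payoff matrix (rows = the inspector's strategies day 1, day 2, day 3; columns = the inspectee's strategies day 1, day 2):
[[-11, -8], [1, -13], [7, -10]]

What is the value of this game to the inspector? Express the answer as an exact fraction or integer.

-83/10

Row day 2 is strictly dominated by row day 3, so the inspector never plays it.
The remaining 2×2 game on (day 1, day 3) × (day 1, day 2) has no saddle point. Let the inspector play day 1 with probability p; indifference gives −11p + 7(1−p) = −8p − 10(1−p), so p = 17/20.
Similarly the inspectee's optimal q on day 1 is 1/10, and the value is -11·(1/10) + (-8)·(9/10) = -83/10.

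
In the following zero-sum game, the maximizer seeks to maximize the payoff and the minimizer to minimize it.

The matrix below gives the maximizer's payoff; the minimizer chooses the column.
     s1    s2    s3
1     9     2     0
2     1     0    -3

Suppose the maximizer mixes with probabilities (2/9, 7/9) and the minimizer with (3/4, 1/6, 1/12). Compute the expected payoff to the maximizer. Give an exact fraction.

53/27

Against (3/4, 1/6, 1/12), each row's expected payoff is 1: 85/12; 2: 1/2.
Taking the (2/9, 7/9)-weighted average: (2/9)·(85/12) + (7/9)·(1/2) = 53/27.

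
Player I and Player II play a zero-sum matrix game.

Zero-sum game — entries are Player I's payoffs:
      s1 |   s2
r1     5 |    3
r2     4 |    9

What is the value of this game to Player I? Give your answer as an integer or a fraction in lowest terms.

Row minima are 3 and 4, so Player I's maximin is 4; column maxima are 5 and 9, so Player II's minimax is 5. These differ, so the equilibrium is in mixed strategies.
Let Player I play r1 with probability p. Player II is indifferent when 5p + 4(1−p) = 3p + 9(1−p), giving p = 5/7.
Let Player II play s1 with probability q. Player I is indifferent when 5q + 3(1−q) = 4q + 9(1−q), giving q = 6/7.
The value is 5·(6/7) + (3)·(1/7) = 33/7.

33/7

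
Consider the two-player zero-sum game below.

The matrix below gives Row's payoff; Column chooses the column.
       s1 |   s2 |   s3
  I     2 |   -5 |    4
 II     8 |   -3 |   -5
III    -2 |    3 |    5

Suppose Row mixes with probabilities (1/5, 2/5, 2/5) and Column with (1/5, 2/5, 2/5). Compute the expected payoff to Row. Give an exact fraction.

12/25

Against (1/5, 2/5, 2/5), each row's expected payoff is I: 0; II: -8/5; III: 14/5.
Taking the (1/5, 2/5, 2/5)-weighted average: (1/5)·(0) + (2/5)·(-8/5) + (2/5)·(14/5) = 12/25.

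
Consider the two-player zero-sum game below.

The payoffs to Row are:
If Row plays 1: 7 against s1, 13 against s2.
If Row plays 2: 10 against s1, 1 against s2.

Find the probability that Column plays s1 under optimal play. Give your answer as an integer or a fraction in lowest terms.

Row minima are 7 and 1, so Row's maximin is 7; column maxima are 10 and 13, so Column's minimax is 10. These differ, so the equilibrium is in mixed strategies.
Let Column play s1 with probability q. Row is indifferent when 7q + 13(1−q) = 10q + (1−q), giving q = 4/5.

4/5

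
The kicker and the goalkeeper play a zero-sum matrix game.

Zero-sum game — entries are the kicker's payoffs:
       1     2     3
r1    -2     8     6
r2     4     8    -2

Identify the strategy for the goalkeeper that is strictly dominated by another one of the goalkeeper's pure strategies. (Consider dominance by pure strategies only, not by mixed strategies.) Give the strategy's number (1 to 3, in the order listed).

2

The goalkeeper prefers columns that give the kicker less. Compare 2 with 1: -2 < 8, 4 < 8.
So 1 strictly dominates 2 for the goalkeeper; 2 is strictly dominated.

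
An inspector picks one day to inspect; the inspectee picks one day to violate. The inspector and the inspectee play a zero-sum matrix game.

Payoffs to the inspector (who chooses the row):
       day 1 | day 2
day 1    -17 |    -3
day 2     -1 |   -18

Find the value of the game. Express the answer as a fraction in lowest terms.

Row minima are -17 and -18, so the inspector's maximin is -17; column maxima are -1 and -3, so the inspectee's minimax is -3. These differ, so the equilibrium is in mixed strategies.
Let the inspector play day 1 with probability p. The inspectee is indifferent when −17p − (1−p) = −3p − 18(1−p), giving p = 17/31.
Let the inspectee play day 1 with probability q. The inspector is indifferent when −17q − 3(1−q) = −q − 18(1−q), giving q = 15/31.
The value is -17·(15/31) + (-3)·(16/31) = -303/31.

-303/31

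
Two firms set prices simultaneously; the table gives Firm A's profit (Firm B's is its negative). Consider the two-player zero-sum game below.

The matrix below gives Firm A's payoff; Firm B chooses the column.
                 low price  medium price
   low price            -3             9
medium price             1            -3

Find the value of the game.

Row minima are -3 and -3, so Firm A's maximin is -3; column maxima are 1 and 9, so Firm B's minimax is 1. These differ, so the equilibrium is in mixed strategies.
Let Firm A play low price with probability p. Firm B is indifferent when −3p + (1−p) = 9p − 3(1−p), giving p = 1/4.
Let Firm B play low price with probability q. Firm A is indifferent when −3q + 9(1−q) = q − 3(1−q), giving q = 3/4.
The value is -3·(3/4) + (9)·(1/4) = 0.

0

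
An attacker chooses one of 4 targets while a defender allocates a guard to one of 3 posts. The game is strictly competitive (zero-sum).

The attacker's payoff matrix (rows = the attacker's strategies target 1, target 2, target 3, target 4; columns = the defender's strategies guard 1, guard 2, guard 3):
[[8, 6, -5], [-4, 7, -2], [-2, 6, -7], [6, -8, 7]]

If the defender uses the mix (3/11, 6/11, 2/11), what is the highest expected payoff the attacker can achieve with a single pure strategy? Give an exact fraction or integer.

50/11

target 1: (8)·(3/11) + (6)·(6/11) + (-5)·(2/11) = 50/11.
target 2: (-4)·(3/11) + (7)·(6/11) + (-2)·(2/11) = 26/11.
target 3: (-2)·(3/11) + (6)·(6/11) + (-7)·(2/11) = 16/11.
target 4: (6)·(3/11) + (-8)·(6/11) + (7)·(2/11) = -16/11.
The best pure response is target 1 with expected payoff 50/11.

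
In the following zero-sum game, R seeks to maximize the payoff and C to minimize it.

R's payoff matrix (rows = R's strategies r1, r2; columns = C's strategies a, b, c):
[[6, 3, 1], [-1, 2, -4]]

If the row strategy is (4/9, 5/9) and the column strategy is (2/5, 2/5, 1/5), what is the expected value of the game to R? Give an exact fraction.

22/15

Against (2/5, 2/5, 1/5), each row's expected payoff is r1: 19/5; r2: -2/5.
Taking the (4/9, 5/9)-weighted average: (4/9)·(19/5) + (5/9)·(-2/5) = 22/15.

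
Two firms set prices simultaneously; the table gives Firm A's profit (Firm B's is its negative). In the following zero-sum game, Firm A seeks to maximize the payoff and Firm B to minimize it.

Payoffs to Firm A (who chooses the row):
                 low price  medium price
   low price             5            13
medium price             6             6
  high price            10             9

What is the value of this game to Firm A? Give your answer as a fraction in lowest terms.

Row medium price is strictly dominated by row high price, so Firm A never plays it.
The remaining 2×2 game on (low price, high price) × (low price, medium price) has no saddle point. Let Firm A play low price with probability p; indifference gives 5p + 10(1−p) = 13p + 9(1−p), so p = 1/9.
Similarly Firm B's optimal q on low price is 4/9, and the value is 5·(4/9) + (13)·(5/9) = 85/9.

85/9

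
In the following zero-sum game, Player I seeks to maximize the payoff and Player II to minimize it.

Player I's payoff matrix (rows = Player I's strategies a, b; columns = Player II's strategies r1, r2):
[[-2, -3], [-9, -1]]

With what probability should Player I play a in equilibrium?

Row minima are -3 and -9, so Player I's maximin is -3; column maxima are -2 and -1, so Player II's minimax is -2. These differ, so the equilibrium is in mixed strategies.
Let Player I play a with probability p. Player II is indifferent when −2p − 9(1−p) = −3p − (1−p), giving p = 8/9.

8/9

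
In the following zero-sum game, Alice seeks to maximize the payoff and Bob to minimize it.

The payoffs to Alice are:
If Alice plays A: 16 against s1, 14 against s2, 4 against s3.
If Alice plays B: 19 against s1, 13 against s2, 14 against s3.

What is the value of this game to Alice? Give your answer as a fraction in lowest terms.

Column s1 is strictly dominated by s2 for Bob (it gives Alice more in every row).
The remaining 2×2 game on (A, B) × (s2, s3) has no saddle point. Let Alice play A with probability p; indifference gives 14p + 13(1−p) = 4p + 14(1−p), so p = 1/11.
Similarly Bob's optimal q on s2 is 10/11, and the value is 14·(10/11) + (4)·(1/11) = 144/11.

144/11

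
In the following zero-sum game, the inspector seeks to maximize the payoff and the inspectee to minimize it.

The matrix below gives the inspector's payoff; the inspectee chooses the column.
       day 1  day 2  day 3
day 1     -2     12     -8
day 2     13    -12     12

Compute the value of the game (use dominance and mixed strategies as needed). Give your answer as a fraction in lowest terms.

12/11

Column day 1 is strictly dominated by day 3 for the inspectee (it gives the inspector more in every row).
The remaining 2×2 game on (day 1, day 2) × (day 2, day 3) has no saddle point. Let the inspector play day 1 with probability p; indifference gives 12p − 12(1−p) = −8p + 12(1−p), so p = 6/11.
Similarly the inspectee's optimal q on day 2 is 5/11, and the value is 12·(5/11) + (-8)·(6/11) = 12/11.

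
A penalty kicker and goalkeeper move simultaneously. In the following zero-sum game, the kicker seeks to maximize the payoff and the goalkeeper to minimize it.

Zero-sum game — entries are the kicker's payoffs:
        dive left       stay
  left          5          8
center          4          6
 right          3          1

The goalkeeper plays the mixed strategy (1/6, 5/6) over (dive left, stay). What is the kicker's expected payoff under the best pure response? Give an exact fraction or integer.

left: (5)·(1/6) + (8)·(5/6) = 15/2.
center: (4)·(1/6) + (6)·(5/6) = 17/3.
right: (3)·(1/6) + (1)·(5/6) = 4/3.
The best pure response is left with expected payoff 15/2.

15/2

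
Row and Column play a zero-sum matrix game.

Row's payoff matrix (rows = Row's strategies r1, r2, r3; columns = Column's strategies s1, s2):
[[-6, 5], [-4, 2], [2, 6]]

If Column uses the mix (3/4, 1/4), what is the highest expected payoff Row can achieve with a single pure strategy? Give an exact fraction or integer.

r1: (-6)·(3/4) + (5)·(1/4) = -13/4.
r2: (-4)·(3/4) + (2)·(1/4) = -5/2.
r3: (2)·(3/4) + (6)·(1/4) = 3.
The best pure response is r3 with expected payoff 3.

3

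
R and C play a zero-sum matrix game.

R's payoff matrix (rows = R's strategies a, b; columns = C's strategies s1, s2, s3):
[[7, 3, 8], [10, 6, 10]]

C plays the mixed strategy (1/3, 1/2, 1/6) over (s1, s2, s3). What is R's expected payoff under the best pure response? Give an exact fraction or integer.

a: (7)·(1/3) + (3)·(1/2) + (8)·(1/6) = 31/6.
b: (10)·(1/3) + (6)·(1/2) + (10)·(1/6) = 8.
The best pure response is b with expected payoff 8.

8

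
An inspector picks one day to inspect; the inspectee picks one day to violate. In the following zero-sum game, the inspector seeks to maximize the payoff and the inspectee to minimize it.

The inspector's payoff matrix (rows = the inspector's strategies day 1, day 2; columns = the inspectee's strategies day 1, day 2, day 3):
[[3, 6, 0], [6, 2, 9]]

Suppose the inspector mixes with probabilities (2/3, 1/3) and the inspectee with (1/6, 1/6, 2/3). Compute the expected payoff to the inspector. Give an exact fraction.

31/9

Against (1/6, 1/6, 2/3), each row's expected payoff is day 1: 3/2; day 2: 22/3.
Taking the (2/3, 1/3)-weighted average: (2/3)·(3/2) + (1/3)·(22/3) = 31/9.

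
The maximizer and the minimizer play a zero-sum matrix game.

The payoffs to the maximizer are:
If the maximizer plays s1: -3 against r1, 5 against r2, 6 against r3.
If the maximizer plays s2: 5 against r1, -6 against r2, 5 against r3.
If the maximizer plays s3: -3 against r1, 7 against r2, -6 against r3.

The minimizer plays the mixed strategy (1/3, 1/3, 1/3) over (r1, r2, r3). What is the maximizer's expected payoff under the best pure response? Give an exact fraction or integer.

s1: (-3)·(1/3) + (5)·(1/3) + (6)·(1/3) = 8/3.
s2: (5)·(1/3) + (-6)·(1/3) + (5)·(1/3) = 4/3.
s3: (-3)·(1/3) + (7)·(1/3) + (-6)·(1/3) = -2/3.
The best pure response is s1 with expected payoff 8/3.

8/3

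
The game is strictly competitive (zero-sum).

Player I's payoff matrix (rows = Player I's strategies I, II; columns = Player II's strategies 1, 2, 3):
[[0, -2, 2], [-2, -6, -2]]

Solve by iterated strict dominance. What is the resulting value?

Column 1 is strictly dominated by 2 for Player II (-2<0, -6<-2); eliminate 1.
Column 3 is strictly dominated by 2 for Player II (-2<2, -6<-2); eliminate 3.
Row II is strictly dominated by row I (-2>-6); eliminate II.
Only (I, 2) remains, with payoff -2.

-2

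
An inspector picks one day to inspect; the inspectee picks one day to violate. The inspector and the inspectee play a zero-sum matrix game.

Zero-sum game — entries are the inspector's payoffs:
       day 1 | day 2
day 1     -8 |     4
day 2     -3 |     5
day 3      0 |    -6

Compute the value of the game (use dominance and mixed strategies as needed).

Row day 1 is strictly dominated by row day 2, so the inspector never plays it.
The remaining 2×2 game on (day 2, day 3) × (day 1, day 2) has no saddle point. Let the inspector play day 2 with probability p; indifference gives −3p = 5p − 6(1−p), so p = 3/7.
Similarly the inspectee's optimal q on day 1 is 11/14, and the value is -3·(11/14) + (5)·(3/14) = -9/7.

-9/7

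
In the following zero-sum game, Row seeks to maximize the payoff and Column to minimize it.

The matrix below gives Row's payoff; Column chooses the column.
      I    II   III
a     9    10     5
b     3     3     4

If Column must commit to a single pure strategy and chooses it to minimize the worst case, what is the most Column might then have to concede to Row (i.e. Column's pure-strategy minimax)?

The worst case (largest entry) in each column is I: 9, II: 10, III: 5.
The best (smallest) of these is 5.

5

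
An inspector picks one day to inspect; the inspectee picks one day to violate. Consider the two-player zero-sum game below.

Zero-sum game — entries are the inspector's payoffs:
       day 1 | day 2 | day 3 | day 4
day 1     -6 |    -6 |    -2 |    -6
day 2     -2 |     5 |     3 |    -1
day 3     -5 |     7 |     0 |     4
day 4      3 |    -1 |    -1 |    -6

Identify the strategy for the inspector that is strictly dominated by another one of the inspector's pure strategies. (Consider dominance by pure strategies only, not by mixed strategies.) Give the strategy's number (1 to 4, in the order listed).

Compare day 1 with day 2: -2 > -6, 5 > -6, 3 > -2, -1 > -6.
So day 2 strictly dominates day 1 for the inspector; day 1 is strictly dominated.

1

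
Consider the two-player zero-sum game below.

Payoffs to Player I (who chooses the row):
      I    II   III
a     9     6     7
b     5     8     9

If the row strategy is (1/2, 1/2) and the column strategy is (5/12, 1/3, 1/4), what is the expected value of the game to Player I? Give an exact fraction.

Against (5/12, 1/3, 1/4), each row's expected payoff is a: 15/2; b: 7.
Taking the (1/2, 1/2)-weighted average: (1/2)·(15/2) + (1/2)·(7) = 29/4.

29/4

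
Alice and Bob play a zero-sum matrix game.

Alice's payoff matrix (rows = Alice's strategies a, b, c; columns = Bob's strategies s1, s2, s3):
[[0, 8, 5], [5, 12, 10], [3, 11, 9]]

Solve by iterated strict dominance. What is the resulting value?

Column s3 is strictly dominated by s1 for Bob (0<5, 5<10, 3<9); eliminate s3.
Column s2 is strictly dominated by s1 for Bob (0<8, 5<12, 3<11); eliminate s2.
Row c is strictly dominated by row b (5>3); eliminate c.
Row a is strictly dominated by row b (5>0); eliminate a.
Only (b, s1) remains, with payoff 5.

5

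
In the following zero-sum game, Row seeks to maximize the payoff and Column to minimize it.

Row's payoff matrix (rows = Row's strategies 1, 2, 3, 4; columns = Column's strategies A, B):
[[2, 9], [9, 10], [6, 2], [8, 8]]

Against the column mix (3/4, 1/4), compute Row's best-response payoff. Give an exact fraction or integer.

1: (2)·(3/4) + (9)·(1/4) = 15/4.
2: (9)·(3/4) + (10)·(1/4) = 37/4.
3: (6)·(3/4) + (2)·(1/4) = 5.
4: (8)·(3/4) + (8)·(1/4) = 8.
The best pure response is 2 with expected payoff 37/4.

37/4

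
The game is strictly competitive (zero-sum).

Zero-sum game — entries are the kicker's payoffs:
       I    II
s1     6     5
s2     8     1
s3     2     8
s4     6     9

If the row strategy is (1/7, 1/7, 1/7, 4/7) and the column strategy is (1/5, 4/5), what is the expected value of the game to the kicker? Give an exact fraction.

48/7

Against (1/5, 4/5), each row's expected payoff is s1: 26/5; s2: 12/5; s3: 34/5; s4: 42/5.
Taking the (1/7, 1/7, 1/7, 4/7)-weighted average: (1/7)·(26/5) + (1/7)·(12/5) + (1/7)·(34/5) + (4/7)·(42/5) = 48/7.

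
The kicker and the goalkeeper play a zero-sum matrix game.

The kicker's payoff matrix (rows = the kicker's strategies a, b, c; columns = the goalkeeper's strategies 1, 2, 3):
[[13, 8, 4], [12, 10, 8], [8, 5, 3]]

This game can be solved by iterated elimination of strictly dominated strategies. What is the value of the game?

8

Row c is strictly dominated by row a (13>8, 8>5, 4>3); eliminate c.
Column 2 is strictly dominated by 3 for the goalkeeper (4<8, 8<10); eliminate 2.
Column 1 is strictly dominated by 3 for the goalkeeper (4<13, 8<12); eliminate 1.
Row a is strictly dominated by row b (8>4); eliminate a.
Only (b, 3) remains, with payoff 8.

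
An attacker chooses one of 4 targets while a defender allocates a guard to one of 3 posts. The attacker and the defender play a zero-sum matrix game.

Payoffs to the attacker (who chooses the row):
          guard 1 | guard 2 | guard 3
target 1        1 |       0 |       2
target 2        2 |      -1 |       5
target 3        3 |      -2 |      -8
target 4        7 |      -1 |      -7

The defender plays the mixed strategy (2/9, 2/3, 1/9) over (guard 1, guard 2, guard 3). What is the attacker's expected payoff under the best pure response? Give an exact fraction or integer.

4/9

target 1: (1)·(2/9) + (0)·(2/3) + (2)·(1/9) = 4/9.
target 2: (2)·(2/9) + (-1)·(2/3) + (5)·(1/9) = 1/3.
target 3: (3)·(2/9) + (-2)·(2/3) + (-8)·(1/9) = -14/9.
target 4: (7)·(2/9) + (-1)·(2/3) + (-7)·(1/9) = 1/9.
The best pure response is target 1 with expected payoff 4/9.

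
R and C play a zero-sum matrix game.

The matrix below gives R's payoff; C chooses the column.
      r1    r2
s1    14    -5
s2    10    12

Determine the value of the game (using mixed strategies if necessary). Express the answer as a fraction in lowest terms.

218/21

Row minima are -5 and 10, so R's maximin is 10; column maxima are 14 and 12, so C's minimax is 12. These differ, so the equilibrium is in mixed strategies.
Let R play s1 with probability p. C is indifferent when 14p + 10(1−p) = −5p + 12(1−p), giving p = 2/21.
Let C play r1 with probability q. R is indifferent when 14q − 5(1−q) = 10q + 12(1−q), giving q = 17/21.
The value is 14·(17/21) + (-5)·(4/21) = 218/21.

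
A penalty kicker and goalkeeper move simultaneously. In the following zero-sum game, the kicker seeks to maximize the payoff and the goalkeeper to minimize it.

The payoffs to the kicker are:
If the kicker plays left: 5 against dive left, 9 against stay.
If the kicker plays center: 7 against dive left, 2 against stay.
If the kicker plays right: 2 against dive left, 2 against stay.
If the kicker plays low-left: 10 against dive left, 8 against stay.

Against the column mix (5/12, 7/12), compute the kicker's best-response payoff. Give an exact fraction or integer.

53/6

left: (5)·(5/12) + (9)·(7/12) = 22/3.
center: (7)·(5/12) + (2)·(7/12) = 49/12.
right: (2)·(5/12) + (2)·(7/12) = 2.
low-left: (10)·(5/12) + (8)·(7/12) = 53/6.
The best pure response is low-left with expected payoff 53/6.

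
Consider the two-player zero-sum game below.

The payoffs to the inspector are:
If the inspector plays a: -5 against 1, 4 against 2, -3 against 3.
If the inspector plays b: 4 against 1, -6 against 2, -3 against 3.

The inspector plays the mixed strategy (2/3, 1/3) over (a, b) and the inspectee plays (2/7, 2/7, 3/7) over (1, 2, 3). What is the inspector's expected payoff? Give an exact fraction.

-5/3

Against (2/7, 2/7, 3/7), each row's expected payoff is a: -11/7; b: -13/7.
Taking the (2/3, 1/3)-weighted average: (2/3)·(-11/7) + (1/3)·(-13/7) = -5/3.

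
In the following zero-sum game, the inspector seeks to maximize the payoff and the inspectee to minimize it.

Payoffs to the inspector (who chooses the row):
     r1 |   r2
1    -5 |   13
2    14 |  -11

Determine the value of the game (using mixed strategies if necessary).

Row minima are -5 and -11, so the inspector's maximin is -5; column maxima are 14 and 13, so the inspectee's minimax is 13. These differ, so the equilibrium is in mixed strategies.
Let the inspector play 1 with probability p. The inspectee is indifferent when −5p + 14(1−p) = 13p − 11(1−p), giving p = 25/43.
Let the inspectee play r1 with probability q. The inspector is indifferent when −5q + 13(1−q) = 14q − 11(1−q), giving q = 24/43.
The value is -5·(24/43) + (13)·(19/43) = 127/43.

127/43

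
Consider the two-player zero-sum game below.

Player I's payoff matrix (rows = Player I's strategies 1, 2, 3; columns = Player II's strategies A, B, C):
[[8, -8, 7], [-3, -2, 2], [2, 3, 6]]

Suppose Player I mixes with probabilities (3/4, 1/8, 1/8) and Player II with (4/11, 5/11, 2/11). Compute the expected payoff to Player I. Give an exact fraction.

Against (4/11, 5/11, 2/11), each row's expected payoff is 1: 6/11; 2: -18/11; 3: 35/11.
Taking the (3/4, 1/8, 1/8)-weighted average: (3/4)·(6/11) + (1/8)·(-18/11) + (1/8)·(35/11) = 53/88.

53/88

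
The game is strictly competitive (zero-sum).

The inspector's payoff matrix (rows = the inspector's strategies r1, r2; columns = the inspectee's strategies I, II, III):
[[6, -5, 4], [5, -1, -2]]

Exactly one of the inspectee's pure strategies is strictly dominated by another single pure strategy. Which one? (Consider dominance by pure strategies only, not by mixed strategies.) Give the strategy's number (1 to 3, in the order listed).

1

The inspectee prefers columns that give the inspector less. Compare I with II: -5 < 6, -1 < 5.
So II strictly dominates I for the inspectee; I is strictly dominated.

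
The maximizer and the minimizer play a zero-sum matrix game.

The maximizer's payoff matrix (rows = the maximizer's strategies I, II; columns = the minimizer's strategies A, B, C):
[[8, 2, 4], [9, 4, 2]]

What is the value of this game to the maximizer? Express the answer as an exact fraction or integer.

3

Column A is strictly dominated by B for the minimizer (it gives the maximizer more in every row).
The remaining 2×2 game on (I, II) × (B, C) has no saddle point. Let the maximizer play I with probability p; indifference gives 2p + 4(1−p) = 4p + 2(1−p), so p = 1/2.
Similarly the minimizer's optimal q on B is 1/2, and the value is 2·(1/2) + (4)·(1/2) = 3.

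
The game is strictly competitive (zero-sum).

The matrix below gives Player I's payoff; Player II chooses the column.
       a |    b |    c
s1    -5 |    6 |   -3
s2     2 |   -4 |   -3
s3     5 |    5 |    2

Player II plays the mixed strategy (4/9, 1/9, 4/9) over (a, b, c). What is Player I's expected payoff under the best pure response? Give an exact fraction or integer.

11/3

s1: (-5)·(4/9) + (6)·(1/9) + (-3)·(4/9) = -26/9.
s2: (2)·(4/9) + (-4)·(1/9) + (-3)·(4/9) = -8/9.
s3: (5)·(4/9) + (5)·(1/9) + (2)·(4/9) = 11/3.
The best pure response is s3 with expected payoff 11/3.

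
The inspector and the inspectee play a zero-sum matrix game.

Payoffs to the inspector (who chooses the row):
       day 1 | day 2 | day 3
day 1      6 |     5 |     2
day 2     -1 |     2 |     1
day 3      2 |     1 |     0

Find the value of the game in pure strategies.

Row minima: 2, -1, 0 → the inspector's maximin is 2.
Column maxima: 6, 5, 2 → the inspectee's minimax is 2.
They coincide at (day 1, day 3), so the value is 2.

2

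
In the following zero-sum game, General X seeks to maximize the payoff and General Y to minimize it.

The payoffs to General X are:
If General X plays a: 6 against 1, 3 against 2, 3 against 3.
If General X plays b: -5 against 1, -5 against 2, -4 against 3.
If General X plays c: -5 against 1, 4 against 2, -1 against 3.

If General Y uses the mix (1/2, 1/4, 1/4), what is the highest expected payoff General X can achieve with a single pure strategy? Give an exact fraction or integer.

9/2

a: (6)·(1/2) + (3)·(1/4) + (3)·(1/4) = 9/2.
b: (-5)·(1/2) + (-5)·(1/4) + (-4)·(1/4) = -19/4.
c: (-5)·(1/2) + (4)·(1/4) + (-1)·(1/4) = -7/4.
The best pure response is a with expected payoff 9/2.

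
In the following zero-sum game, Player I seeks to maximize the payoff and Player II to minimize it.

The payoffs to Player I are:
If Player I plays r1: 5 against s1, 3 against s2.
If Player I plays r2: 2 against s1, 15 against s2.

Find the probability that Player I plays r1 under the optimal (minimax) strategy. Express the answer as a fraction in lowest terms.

Row minima are 3 and 2, so Player I's maximin is 3; column maxima are 5 and 15, so Player II's minimax is 5. These differ, so the equilibrium is in mixed strategies.
Let Player I play r1 with probability p. Player II is indifferent when 5p + 2(1−p) = 3p + 15(1−p), giving p = 13/15.

13/15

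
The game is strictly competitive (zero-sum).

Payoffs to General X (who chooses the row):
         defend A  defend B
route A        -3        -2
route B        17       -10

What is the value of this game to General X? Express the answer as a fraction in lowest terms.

Row minima are -3 and -10, so General X's maximin is -3; column maxima are 17 and -2, so General Y's minimax is -2. These differ, so the equilibrium is in mixed strategies.
Let General X play route A with probability p. General Y is indifferent when −3p + 17(1−p) = −2p − 10(1−p), giving p = 27/28.
Let General Y play defend A with probability q. General X is indifferent when −3q − 2(1−q) = 17q − 10(1−q), giving q = 2/7.
The value is -3·(2/7) + (-2)·(5/7) = -16/7.

-16/7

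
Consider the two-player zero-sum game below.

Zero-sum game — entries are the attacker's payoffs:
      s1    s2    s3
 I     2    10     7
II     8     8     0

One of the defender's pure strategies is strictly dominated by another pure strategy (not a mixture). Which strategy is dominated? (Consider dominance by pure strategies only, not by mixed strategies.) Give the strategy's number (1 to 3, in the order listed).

The defender prefers columns that give the attacker less. Compare s2 with s3: 7 < 10, 0 < 8.
So s3 strictly dominates s2 for the defender; s2 is strictly dominated.

2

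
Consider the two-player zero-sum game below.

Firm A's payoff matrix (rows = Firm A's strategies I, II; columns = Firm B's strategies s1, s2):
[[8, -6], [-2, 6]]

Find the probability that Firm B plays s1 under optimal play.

Row minima are -6 and -2, so Firm A's maximin is -2; column maxima are 8 and 6, so Firm B's minimax is 6. These differ, so the equilibrium is in mixed strategies.
Let Firm B play s1 with probability q. Firm A is indifferent when 8q − 6(1−q) = −2q + 6(1−q), giving q = 6/11.

6/11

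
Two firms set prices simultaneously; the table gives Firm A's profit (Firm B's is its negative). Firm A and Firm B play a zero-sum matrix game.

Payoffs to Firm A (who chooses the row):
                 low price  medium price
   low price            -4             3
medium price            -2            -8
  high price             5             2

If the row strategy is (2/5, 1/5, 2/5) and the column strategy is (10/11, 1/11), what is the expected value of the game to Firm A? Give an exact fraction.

Against (10/11, 1/11), each row's expected payoff is low price: -37/11; medium price: -28/11; high price: 52/11.
Taking the (2/5, 1/5, 2/5)-weighted average: (2/5)·(-37/11) + (1/5)·(-28/11) + (2/5)·(52/11) = 2/55.

2/55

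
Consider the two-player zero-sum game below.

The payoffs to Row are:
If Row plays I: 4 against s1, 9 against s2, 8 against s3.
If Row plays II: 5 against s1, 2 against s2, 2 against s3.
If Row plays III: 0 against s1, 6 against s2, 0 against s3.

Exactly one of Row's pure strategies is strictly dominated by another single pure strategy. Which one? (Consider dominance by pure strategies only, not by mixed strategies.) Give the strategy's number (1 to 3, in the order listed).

3

Compare III with I: 4 > 0, 9 > 6, 8 > 0.
So I strictly dominates III for Row; III is strictly dominated.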